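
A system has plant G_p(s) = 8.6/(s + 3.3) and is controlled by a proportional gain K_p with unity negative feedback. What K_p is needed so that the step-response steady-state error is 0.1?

K_p = 3.45

The loop is type 0, so e_ss(step) = 1/(1 + K_pos) with K_pos = K_p·G_p(0).
G_p(0) = 2.606. Require 1/(1 + K_p·2.606) = 0.1, so 1 + 2.606·K_p = 10.
K_p = (10 − 1)/2.606 = 3.45.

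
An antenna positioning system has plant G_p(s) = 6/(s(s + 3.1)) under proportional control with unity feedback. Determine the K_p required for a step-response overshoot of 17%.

From %OS = 100·exp(−πζ/√(1−ζ²)) = 17%, ζ = −ln(0.17)/√(π²+ln²(0.17)) = 0.4913.
Characteristic equation s² + 3.1s + 6K_p = 0 gives ζ = 3.1/(2√(6K_p)).
Setting ζ = 0.4913: √(6K_p) = 3.1/(2·0.4913) = 3.155, so K_p = 9.954/6 = 1.66.

K_p = 1.66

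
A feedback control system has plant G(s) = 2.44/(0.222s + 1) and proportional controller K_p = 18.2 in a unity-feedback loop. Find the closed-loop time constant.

τ = 0.00489 s

Closed loop: T(s) = K_p·G/(1+K_p·G) = 44.41/(0.222s + 1 + 44.41), with pole at s = −(1 + 44.41)/0.222 = −204.5.
Closed-loop time constant τ = 1/204.5 = 0.00489 s.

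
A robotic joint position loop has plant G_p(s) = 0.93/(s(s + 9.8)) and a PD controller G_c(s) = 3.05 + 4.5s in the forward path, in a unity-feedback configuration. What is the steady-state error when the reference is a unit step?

0

The open loop G_c(s)G_p(s) has a pole at the origin (type 1), so the static position error constant is infinite and e_ss = 1/(1+∞) = 0.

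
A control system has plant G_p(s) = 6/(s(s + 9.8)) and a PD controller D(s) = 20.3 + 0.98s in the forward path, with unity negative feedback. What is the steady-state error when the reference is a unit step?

The open loop D(s)G_p(s) has a pole at the origin (type 1), so the static position error constant is infinite and e_ss = 1/(1+∞) = 0.

0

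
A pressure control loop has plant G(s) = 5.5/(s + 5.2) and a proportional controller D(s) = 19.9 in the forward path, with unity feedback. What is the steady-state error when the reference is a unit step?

0.0454

The loop is type 0. Static position error constant K_pos = D(0)·G(0) = 19.9·1.058 = 21.05.
Steady-state error to a unit step: e_ss = 1/(1+K_pos) = 1/22.05 = 0.0454.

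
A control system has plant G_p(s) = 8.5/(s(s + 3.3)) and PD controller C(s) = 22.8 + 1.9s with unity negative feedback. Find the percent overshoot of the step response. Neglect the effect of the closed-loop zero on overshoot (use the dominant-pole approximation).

Forward path: (22.8 + 1.9s)·8.5/(s(s+3.3)). The closed-loop characteristic equation is s² + (3.3 + 8.5·1.9)s + 8.5·22.8 = 0.
That is s² + 19.45s + 193.8 = 0, so ω_n = 13.92 rad/s and ζ = 19.45/(2·13.92) = 0.6986.
%OS = 100·exp(−πζ/√(1−ζ²)) = 4.66%.

4.66%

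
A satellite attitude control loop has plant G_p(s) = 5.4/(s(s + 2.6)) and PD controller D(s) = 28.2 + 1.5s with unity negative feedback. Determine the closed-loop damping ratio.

ζ = 0.434

Forward path: (28.2 + 1.5s)·5.4/(s(s+2.6)). The closed-loop characteristic equation is s² + (2.6 + 5.4·1.5)s + 5.4·28.2 = 0.
That is s² + 10.7s + 152.3 = 0, so ω_n = 12.34 rad/s and ζ = 10.7/(2·12.34) = 0.4335.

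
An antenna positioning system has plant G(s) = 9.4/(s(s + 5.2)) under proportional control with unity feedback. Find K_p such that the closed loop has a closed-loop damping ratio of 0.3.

K_p = 7.99

Closed-loop characteristic equation: s² + 5.2s + K_p·9.4 = 0.
So ω_n = √(9.4K_p) and 2ζω_n = 5.2, giving ζ = 5.2/(2√(9.4K_p)).
Setting ζ = 0.3: √(9.4K_p) = 5.2/(2·0.3) = 8.667, so K_p = 75.11/9.4 = 7.99.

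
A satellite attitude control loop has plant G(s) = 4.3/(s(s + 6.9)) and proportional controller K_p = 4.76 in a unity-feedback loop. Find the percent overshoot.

The closed-loop denominator s² + 6.9s + 20.47 gives ω_n = √20.47 = 4.524 and ζ = 6.9/(2ω_n) = 0.7626.
%OS = 100·exp(−πζ/√(1−ζ²)) = 100·exp(−π·0.7626/√0.4185) = 2.46%.

2.46%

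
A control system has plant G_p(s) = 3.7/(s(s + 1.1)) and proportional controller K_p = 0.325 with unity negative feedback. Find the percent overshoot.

16.2%

From 1 + K_pG_p(s) = 0: s² + 1.1s + 1.203 = 0 ⇒ ω_n = 1.097, ζ = 0.5016.
%OS = 100·exp(−πζ/√(1−ζ²)) = 100·exp(−π·0.5016/√0.7484) = 16.2%.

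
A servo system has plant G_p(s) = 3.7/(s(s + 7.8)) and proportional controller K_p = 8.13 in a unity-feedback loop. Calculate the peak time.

T_p = 0.815 s

From 1 + K_pG_p(s) = 0: s² + 7.8s + 30.08 = 0 ⇒ ω_n = 5.485, ζ = 0.7111.
Damped frequency ω_d = ω_n√(1−ζ²) = 3.856 rad/s, so peak time T_p = π/ω_d = 0.815 s.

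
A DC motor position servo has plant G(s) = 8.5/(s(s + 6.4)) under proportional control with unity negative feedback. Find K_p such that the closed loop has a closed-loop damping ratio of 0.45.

K_p = 5.95

Closed-loop characteristic equation: s² + 6.4s + K_p·8.5 = 0.
So ω_n = √(8.5K_p) and 2ζω_n = 6.4, giving ζ = 6.4/(2√(8.5K_p)).
Setting ζ = 0.45: √(8.5K_p) = 6.4/(2·0.45) = 7.111, so K_p = 50.57/8.5 = 5.95.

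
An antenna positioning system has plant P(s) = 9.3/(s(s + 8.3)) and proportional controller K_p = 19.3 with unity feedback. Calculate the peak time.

The closed-loop denominator s² + 8.3s + 179.5 gives ω_n = √179.5 = 13.4 and ζ = 8.3/(2ω_n) = 0.3098.
Damped frequency ω_d = ω_n√(1−ζ²) = 12.74 rad/s, so peak time T_p = π/ω_d = 0.247 s.

T_p = 0.247 s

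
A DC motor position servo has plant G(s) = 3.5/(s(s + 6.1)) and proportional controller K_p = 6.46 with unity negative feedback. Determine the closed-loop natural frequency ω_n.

ω_n = 4.75 rad/s

1 + K_p·G(s) = 0 gives s² + 6.1s + 22.61 = 0.
Matching s² + 2ζω_n s + ω_n²: ω_n = √22.61 = 4.755 rad/s and 2ζω_n = 6.1, so ζ = 6.1/(2·4.755) = 0.641.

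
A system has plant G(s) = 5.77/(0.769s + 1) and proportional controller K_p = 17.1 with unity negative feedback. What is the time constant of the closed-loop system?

τ = 0.00772 s

Closed loop: T(s) = K_p·G/(1+K_p·G) = 98.67/(0.769s + 1 + 98.67), with pole at s = −(1 + 98.67)/0.769 = −129.6.
Closed-loop time constant τ = 1/129.6 = 0.00772 s.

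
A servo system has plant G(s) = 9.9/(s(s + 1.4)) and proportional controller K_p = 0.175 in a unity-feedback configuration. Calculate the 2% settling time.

T_s ≈ 5.71 s

Closed-loop characteristic equation: s² + 1.4s + 1.732 = 0, so ω_n = 1.316 rad/s and ζ = 1.4/(2·1.316) = 0.5318.
2% settling time T_s ≈ 4/(ζω_n) = 4/0.7 = 5.71 s.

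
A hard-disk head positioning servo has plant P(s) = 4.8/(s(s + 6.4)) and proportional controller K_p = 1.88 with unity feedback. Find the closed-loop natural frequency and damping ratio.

ω_n = 3 rad/s, ζ = 1.07

With unity feedback the closed-loop characteristic equation is s² + 6.4s + 1.88·4.8 = s² + 6.4s + 9.024 = 0.
So ω_n² = 9.024 ⇒ ω_n = 3.004 rad/s, and ζ = 6.4/(2ω_n) = 1.07.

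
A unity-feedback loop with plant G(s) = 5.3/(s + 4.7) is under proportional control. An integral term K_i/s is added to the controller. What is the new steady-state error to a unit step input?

Adding integral action puts a pole at s = 0 in the forward path, raising the system type to 1; a type-1 loop has zero steady-state error to a step.

0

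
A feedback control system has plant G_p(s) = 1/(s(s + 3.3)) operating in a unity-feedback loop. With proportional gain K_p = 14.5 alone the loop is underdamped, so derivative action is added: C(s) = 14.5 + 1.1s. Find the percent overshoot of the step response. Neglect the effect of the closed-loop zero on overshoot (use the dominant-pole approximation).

Forward path: (14.5 + 1.1s)·1/(s(s+3.3)). The closed-loop characteristic equation is s² + (3.3 + 1·1.1)s + 1·14.5 = 0.
That is s² + 4.4s + 14.5 = 0, so ω_n = 3.808 rad/s and ζ = 4.4/(2·3.808) = 0.5777.
%OS = 100·exp(−πζ/√(1−ζ²)) = 10.8%.

10.8%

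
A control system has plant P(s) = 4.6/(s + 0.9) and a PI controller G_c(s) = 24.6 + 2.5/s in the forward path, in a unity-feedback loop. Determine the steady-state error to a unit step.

0

The open loop G_c(s)P(s) has a pole at the origin (type 1), so the static position error constant is infinite and e_ss = 1/(1+∞) = 0.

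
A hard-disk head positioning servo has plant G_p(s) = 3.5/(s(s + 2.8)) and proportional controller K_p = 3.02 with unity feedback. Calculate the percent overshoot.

22.3%

From 1 + K_pG_p(s) = 0: s² + 2.8s + 10.57 = 0 ⇒ ω_n = 3.251, ζ = 0.4306.
%OS = 100·exp(−πζ/√(1−ζ²)) = 100·exp(−π·0.4306/√0.8146) = 22.3%.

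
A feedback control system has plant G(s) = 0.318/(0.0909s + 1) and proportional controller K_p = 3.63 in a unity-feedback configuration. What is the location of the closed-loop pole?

Closed loop: T(s) = K_p·G/(1+K_p·G) = 1.154/(0.0909s + 1 + 1.154), with pole at s = −(1 + 1.154)/0.0909 = −23.7.

s = -23.7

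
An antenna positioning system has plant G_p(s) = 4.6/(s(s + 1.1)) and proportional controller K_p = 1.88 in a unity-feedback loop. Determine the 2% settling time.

Closed-loop characteristic equation: s² + 1.1s + 8.648 = 0, so ω_n = 2.941 rad/s and ζ = 1.1/(2·2.941) = 0.187.
2% settling time T_s ≈ 4/(ζω_n) = 4/0.55 = 7.27 s.

T_s ≈ 7.27 s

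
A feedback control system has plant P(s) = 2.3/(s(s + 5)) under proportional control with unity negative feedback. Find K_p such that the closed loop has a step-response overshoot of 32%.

K_p = 23.4

From %OS = 100·exp(−πζ/√(1−ζ²)) = 32%, ζ = −ln(0.32)/√(π²+ln²(0.32)) = 0.341.
Characteristic equation s² + 5s + 2.3K_p = 0 gives ζ = 5/(2√(2.3K_p)).
Setting ζ = 0.341: √(2.3K_p) = 5/(2·0.341) = 7.332, so K_p = 53.76/2.3 = 23.4.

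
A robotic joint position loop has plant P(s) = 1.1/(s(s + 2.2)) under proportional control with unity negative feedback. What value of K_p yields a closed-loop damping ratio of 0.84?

K_p = 1.56

Closed-loop characteristic equation: s² + 2.2s + K_p·1.1 = 0.
So ω_n = √(1.1K_p) and 2ζω_n = 2.2, giving ζ = 2.2/(2√(1.1K_p)).
Setting ζ = 0.84: √(1.1K_p) = 2.2/(2·0.84) = 1.31, so K_p = 1.715/1.1 = 1.56.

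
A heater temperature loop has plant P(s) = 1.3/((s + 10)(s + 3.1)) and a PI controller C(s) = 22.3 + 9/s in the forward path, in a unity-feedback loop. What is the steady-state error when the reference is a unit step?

The open loop C(s)P(s) has a pole at the origin (type 1), so the static position error constant is infinite and e_ss = 1/(1+∞) = 0.

0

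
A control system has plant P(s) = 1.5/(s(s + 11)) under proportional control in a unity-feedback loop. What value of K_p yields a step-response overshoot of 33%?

From %OS = 100·exp(−πζ/√(1−ζ²)) = 33%, ζ = −ln(0.33)/√(π²+ln²(0.33)) = 0.3328.
Characteristic equation s² + 11s + 1.5K_p = 0 gives ζ = 11/(2√(1.5K_p)).
Setting ζ = 0.3328: √(1.5K_p) = 11/(2·0.3328) = 16.53, so K_p = 273.1/1.5 = 182.

K_p = 182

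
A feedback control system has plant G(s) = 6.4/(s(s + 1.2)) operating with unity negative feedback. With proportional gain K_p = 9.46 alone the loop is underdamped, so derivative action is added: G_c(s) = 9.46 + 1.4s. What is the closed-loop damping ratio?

Forward path: (9.46 + 1.4s)·6.4/(s(s+1.2)). The closed-loop characteristic equation is s² + (1.2 + 6.4·1.4)s + 6.4·9.46 = 0.
That is s² + 10.16s + 60.54 = 0, so ω_n = 7.781 rad/s and ζ = 10.16/(2·7.781) = 0.6529.

ζ = 0.653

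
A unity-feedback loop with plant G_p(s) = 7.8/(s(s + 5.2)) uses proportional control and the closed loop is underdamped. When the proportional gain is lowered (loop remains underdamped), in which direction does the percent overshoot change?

decrease

ζ = 5.2/(2√(7.8K_p)) rises as K_p falls; higher damping means less overshoot.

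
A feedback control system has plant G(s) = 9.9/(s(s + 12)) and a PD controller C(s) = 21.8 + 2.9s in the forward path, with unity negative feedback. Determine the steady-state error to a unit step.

0

The open loop C(s)G(s) has a pole at the origin (type 1), so the static position error constant is infinite and e_ss = 1/(1+∞) = 0.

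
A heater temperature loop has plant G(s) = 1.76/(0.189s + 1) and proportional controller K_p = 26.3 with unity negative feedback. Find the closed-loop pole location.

Closed loop: T(s) = K_p·G/(1+K_p·G) = 46.29/(0.189s + 1 + 46.29), with pole at s = −(1 + 46.29)/0.189 = −250.2.

s = -250.2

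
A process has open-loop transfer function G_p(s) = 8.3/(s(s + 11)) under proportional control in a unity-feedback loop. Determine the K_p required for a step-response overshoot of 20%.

From %OS = 100·exp(−πζ/√(1−ζ²)) = 20%, ζ = −ln(0.2)/√(π²+ln²(0.2)) = 0.4559.
Characteristic equation s² + 11s + 8.3K_p = 0 gives ζ = 11/(2√(8.3K_p)).
Setting ζ = 0.4559: √(8.3K_p) = 11/(2·0.4559) = 12.06, so K_p = 145.5/8.3 = 17.5.

K_p = 17.5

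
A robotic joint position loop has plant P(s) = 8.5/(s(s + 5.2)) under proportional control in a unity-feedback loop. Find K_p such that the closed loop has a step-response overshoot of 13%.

K_p = 2.68

From %OS = 100·exp(−πζ/√(1−ζ²)) = 13%, ζ = −ln(0.13)/√(π²+ln²(0.13)) = 0.5446.
Characteristic equation s² + 5.2s + 8.5K_p = 0 gives ζ = 5.2/(2√(8.5K_p)).
Setting ζ = 0.5446: √(8.5K_p) = 5.2/(2·0.5446) = 4.774, so K_p = 22.79/8.5 = 2.68.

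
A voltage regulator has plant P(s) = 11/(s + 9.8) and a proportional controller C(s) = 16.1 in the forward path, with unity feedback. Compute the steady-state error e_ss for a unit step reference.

The loop is type 0. Static position error constant K_pos = C(0)·P(0) = 16.1·1.122 = 18.07.
Steady-state error to a unit step: e_ss = 1/(1+K_pos) = 1/19.07 = 0.0524.

0.0524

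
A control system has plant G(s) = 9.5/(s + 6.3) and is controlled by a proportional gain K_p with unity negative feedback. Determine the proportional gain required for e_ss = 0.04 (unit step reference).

K_p = 15.9

The loop is type 0, so e_ss(step) = 1/(1 + K_pos) with K_pos = K_p·G(0).
G(0) = 1.508. Require 1/(1 + K_p·1.508) = 0.04, so 1 + 1.508·K_p = 25.
K_p = (25 − 1)/1.508 = 15.9.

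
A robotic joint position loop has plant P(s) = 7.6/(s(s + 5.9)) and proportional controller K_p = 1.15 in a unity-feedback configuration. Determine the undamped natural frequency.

The closed-loop denominator is s(s+5.9) + 1.15·7.6 = s² + 5.9s + 8.74.
So ω_n² = 8.74 ⇒ ω_n = 2.956 rad/s, and ζ = 5.9/(2ω_n) = 0.998.

ω_n = 2.96 rad/s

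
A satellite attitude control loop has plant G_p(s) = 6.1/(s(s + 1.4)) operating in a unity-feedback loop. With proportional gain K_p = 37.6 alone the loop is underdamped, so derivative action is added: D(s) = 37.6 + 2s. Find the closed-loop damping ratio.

ζ = 0.449

Forward path: (37.6 + 2s)·6.1/(s(s+1.4)). The closed-loop characteristic equation is s² + (1.4 + 6.1·2)s + 6.1·37.6 = 0.
That is s² + 13.6s + 229.4 = 0, so ω_n = 15.14 rad/s and ζ = 13.6/(2·15.14) = 0.449.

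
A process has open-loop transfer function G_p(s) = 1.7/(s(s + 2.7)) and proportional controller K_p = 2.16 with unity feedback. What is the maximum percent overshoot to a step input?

4.42%

The closed-loop denominator s² + 2.7s + 3.672 gives ω_n = √3.672 = 1.916 and ζ = 2.7/(2ω_n) = 0.7045.
%OS = 100·exp(−πζ/√(1−ζ²)) = 100·exp(−π·0.7045/√0.5037) = 4.42%.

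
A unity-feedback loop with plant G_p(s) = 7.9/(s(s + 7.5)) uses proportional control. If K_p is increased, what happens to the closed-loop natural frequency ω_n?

increase

ω_n = √(7.9·K_p), which grows with K_p.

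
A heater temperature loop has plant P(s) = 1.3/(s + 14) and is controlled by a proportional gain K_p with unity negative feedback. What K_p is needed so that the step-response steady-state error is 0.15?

K_p = 61

The loop is type 0, so e_ss(step) = 1/(1 + K_pos) with K_pos = K_p·P(0).
P(0) = 0.09286. Require 1/(1 + K_p·0.09286) = 0.15, so 1 + 0.09286·K_p = 6.667.
K_p = (6.667 − 1)/0.09286 = 61.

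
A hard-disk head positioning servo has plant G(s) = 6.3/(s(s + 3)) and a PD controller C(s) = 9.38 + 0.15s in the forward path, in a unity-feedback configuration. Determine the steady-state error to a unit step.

The open loop C(s)G(s) has a pole at the origin (type 1), so the static position error constant is infinite and e_ss = 1/(1+∞) = 0.

0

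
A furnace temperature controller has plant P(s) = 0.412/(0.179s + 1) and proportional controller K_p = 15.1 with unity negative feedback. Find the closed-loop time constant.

τ = 0.0248 s

Closed loop: T(s) = K_p·P/(1+K_p·P) = 6.221/(0.179s + 1 + 6.221), with pole at s = −(1 + 6.221)/0.179 = −40.34.
Closed-loop time constant τ = 1/40.34 = 0.0248 s.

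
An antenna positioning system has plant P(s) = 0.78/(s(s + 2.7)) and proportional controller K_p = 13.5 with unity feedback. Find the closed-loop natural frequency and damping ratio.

The closed-loop denominator is s(s+2.7) + 13.5·0.78 = s² + 2.7s + 10.53.
Matching s² + 2ζω_n s + ω_n²: ω_n = √10.53 = 3.245 rad/s and 2ζω_n = 2.7, so ζ = 2.7/(2·3.245) = 0.416.

ω_n = 3.24 rad/s, ζ = 0.416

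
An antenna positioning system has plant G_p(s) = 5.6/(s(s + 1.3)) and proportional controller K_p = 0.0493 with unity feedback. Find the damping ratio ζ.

ζ = 1.24

The closed-loop denominator is s(s+1.3) + 0.0493·5.6 = s² + 1.3s + 0.2761.
Matching s² + 2ζω_n s + ω_n²: ω_n = √0.2761 = 0.5254 rad/s and 2ζω_n = 1.3, so ζ = 1.3/(2·0.5254) = 1.24.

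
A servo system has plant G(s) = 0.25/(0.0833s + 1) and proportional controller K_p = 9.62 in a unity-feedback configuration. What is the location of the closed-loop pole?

s = -40.88

Closed loop: T(s) = K_p·G/(1+K_p·G) = 2.405/(0.0833s + 1 + 2.405), with pole at s = −(1 + 2.405)/0.0833 = −40.88.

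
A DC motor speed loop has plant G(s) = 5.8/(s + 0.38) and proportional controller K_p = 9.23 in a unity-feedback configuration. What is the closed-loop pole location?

Closed-loop transfer function: T(s) = K_p·G(s)/(1 + K_p·G(s)) = 53.53/(s + 0.38 + 53.53) = 53.53/(s + 53.91).
The closed-loop pole is at s = −53.91.

s = -53.91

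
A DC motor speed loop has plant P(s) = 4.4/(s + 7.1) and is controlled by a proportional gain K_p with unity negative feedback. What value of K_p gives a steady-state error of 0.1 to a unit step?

The loop is type 0, so e_ss(step) = 1/(1 + K_pos) with K_pos = K_p·P(0).
P(0) = 0.6197. Require 1/(1 + K_p·0.6197) = 0.1, so 1 + 0.6197·K_p = 10.
K_p = (10 − 1)/0.6197 = 14.5.

K_p = 14.5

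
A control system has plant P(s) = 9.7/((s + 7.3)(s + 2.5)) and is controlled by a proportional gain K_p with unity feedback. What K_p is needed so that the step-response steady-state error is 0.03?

K_p = 60.8

For a type-0 loop with proportional control, e_ss = 1/(1 + K_p·P(0)).
P(0) = 0.5315. Require 1/(1 + K_p·0.5315) = 0.03, so 1 + 0.5315·K_p = 33.33.
K_p = (33.33 − 1)/0.5315 = 60.8.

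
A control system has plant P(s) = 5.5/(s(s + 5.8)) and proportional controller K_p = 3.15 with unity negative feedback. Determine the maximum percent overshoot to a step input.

From 1 + K_pP(s) = 0: s² + 5.8s + 17.32 = 0 ⇒ ω_n = 4.162, ζ = 0.6967.
%OS = 100·exp(−πζ/√(1−ζ²)) = 100·exp(−π·0.6967/√0.5146) = 4.73%.

4.73%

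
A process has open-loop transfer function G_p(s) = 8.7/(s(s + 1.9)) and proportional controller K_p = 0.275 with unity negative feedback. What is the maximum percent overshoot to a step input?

The closed-loop denominator s² + 1.9s + 2.393 gives ω_n = √2.393 = 1.547 and ζ = 1.9/(2ω_n) = 0.6142.
%OS = 100·exp(−πζ/√(1−ζ²)) = 100·exp(−π·0.6142/√0.6228) = 8.67%.

8.67%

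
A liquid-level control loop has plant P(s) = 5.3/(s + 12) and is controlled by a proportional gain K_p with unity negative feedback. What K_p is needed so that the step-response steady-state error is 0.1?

K_p = 20.4

The loop is type 0, so e_ss(step) = 1/(1 + K_pos) with K_pos = K_p·P(0).
P(0) = 0.4417. Require 1/(1 + K_p·0.4417) = 0.1, so 1 + 0.4417·K_p = 10.
K_p = (10 − 1)/0.4417 = 20.4.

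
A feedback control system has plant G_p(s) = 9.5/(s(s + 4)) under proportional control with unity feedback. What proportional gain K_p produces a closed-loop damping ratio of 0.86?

Closed-loop characteristic equation: s² + 4s + K_p·9.5 = 0.
So ω_n = √(9.5K_p) and 2ζω_n = 4, giving ζ = 4/(2√(9.5K_p)).
Setting ζ = 0.86: √(9.5K_p) = 4/(2·0.86) = 2.326, so K_p = 5.408/9.5 = 0.569.

K_p = 0.569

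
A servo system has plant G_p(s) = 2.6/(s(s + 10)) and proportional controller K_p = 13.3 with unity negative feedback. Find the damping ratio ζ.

ζ = 0.85

The closed-loop denominator is s(s+10) + 13.3·2.6 = s² + 10s + 34.58.
Matching s² + 2ζω_n s + ω_n²: ω_n = √34.58 = 5.88 rad/s and 2ζω_n = 10, so ζ = 10/(2·5.88) = 0.85.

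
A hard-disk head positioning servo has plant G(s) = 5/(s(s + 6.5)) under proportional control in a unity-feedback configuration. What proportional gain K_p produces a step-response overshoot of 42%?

From %OS = 100·exp(−πζ/√(1−ζ²)) = 42%, ζ = −ln(0.42)/√(π²+ln²(0.42)) = 0.2662.
Characteristic equation s² + 6.5s + 5K_p = 0 gives ζ = 6.5/(2√(5K_p)).
Setting ζ = 0.2662: √(5K_p) = 6.5/(2·0.2662) = 12.21, so K_p = 149.1/5 = 29.8.

K_p = 29.8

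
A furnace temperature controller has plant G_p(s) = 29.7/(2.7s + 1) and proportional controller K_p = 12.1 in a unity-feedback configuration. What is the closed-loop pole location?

Closed loop: T(s) = K_p·G_p/(1+K_p·G_p) = 359.4/(2.7s + 1 + 359.4), with pole at s = −(1 + 359.4)/2.7 = −133.5.

s = -133.5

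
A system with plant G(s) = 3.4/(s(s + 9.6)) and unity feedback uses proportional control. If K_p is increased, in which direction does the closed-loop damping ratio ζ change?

ζ = 9.6/(2√(3.4K_p)); increasing K_p raises the denominator, so ζ falls.

decrease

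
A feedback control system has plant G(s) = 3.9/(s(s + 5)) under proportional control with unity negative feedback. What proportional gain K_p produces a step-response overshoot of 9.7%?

From %OS = 100·exp(−πζ/√(1−ζ²)) = 9.7%, ζ = −ln(0.097)/√(π²+ln²(0.097)) = 0.5962.
Characteristic equation s² + 5s + 3.9K_p = 0 gives ζ = 5/(2√(3.9K_p)).
Setting ζ = 0.5962: √(3.9K_p) = 5/(2·0.5962) = 4.193, so K_p = 17.58/3.9 = 4.51.

K_p = 4.51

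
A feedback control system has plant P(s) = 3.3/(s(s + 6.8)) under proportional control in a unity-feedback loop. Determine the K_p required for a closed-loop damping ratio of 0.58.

K_p = 10.4

Closed-loop characteristic equation: s² + 6.8s + K_p·3.3 = 0.
So ω_n = √(3.3K_p) and 2ζω_n = 6.8, giving ζ = 6.8/(2√(3.3K_p)).
Setting ζ = 0.58: √(3.3K_p) = 6.8/(2·0.58) = 5.862, so K_p = 34.36/3.3 = 10.4.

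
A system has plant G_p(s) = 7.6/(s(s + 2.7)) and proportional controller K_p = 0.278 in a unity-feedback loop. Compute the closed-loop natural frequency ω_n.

ω_n = 1.45 rad/s

1 + K_p·G_p(s) = 0 gives s² + 2.7s + 2.113 = 0.
So ω_n² = 2.113 ⇒ ω_n = 1.454 rad/s, and ζ = 2.7/(2ω_n) = 0.929.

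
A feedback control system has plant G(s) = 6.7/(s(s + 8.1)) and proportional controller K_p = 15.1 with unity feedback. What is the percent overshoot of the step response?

The closed-loop denominator s² + 8.1s + 101.2 gives ω_n = √101.2 = 10.06 and ζ = 8.1/(2ω_n) = 0.4027.
%OS = 100·exp(−πζ/√(1−ζ²)) = 100·exp(−π·0.4027/√0.8379) = 25.1%.

25.1%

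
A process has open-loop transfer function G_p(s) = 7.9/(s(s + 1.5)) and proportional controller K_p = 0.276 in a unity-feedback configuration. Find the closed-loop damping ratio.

The closed-loop denominator is s(s+1.5) + 0.276·7.9 = s² + 1.5s + 2.18.
Matching s² + 2ζω_n s + ω_n²: ω_n = √2.18 = 1.477 rad/s and 2ζω_n = 1.5, so ζ = 1.5/(2·1.477) = 0.508.

ζ = 0.508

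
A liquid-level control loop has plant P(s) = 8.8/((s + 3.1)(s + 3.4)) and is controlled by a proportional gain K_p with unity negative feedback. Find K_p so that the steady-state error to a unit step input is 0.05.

Steady-state error for a unit step on this type-0 loop is 1/(1 + K_p·P(0)).
P(0) = 0.8349. Require 1/(1 + K_p·0.8349) = 0.05, so 1 + 0.8349·K_p = 20.
K_p = (20 − 1)/0.8349 = 22.8.

K_p = 22.8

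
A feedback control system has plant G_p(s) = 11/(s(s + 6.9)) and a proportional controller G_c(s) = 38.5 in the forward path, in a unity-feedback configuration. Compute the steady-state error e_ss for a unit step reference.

The open loop G_c(s)G_p(s) has a pole at the origin (type 1), so the static position error constant is infinite and e_ss = 1/(1+∞) = 0.

0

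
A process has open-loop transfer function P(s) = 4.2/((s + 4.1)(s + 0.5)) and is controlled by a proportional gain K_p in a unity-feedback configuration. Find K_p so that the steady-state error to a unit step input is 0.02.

K_p = 23.9

For a type-0 loop with proportional control, e_ss = 1/(1 + K_p·P(0)).
P(0) = 2.049. Require 1/(1 + K_p·2.049) = 0.02, so 1 + 2.049·K_p = 50.
K_p = (50 − 1)/2.049 = 23.9.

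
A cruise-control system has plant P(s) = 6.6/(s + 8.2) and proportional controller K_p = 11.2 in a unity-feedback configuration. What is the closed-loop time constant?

τ = 0.0122 s

Closed-loop transfer function: T(s) = K_p·P(s)/(1 + K_p·P(s)) = 73.92/(s + 8.2 + 73.92) = 73.92/(s + 82.12).
Time constant τ = 1/82.12 = 0.0122 s.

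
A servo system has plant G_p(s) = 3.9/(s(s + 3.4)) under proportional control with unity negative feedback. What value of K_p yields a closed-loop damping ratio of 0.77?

Closed-loop characteristic equation: s² + 3.4s + K_p·3.9 = 0.
So ω_n = √(3.9K_p) and 2ζω_n = 3.4, giving ζ = 3.4/(2√(3.9K_p)).
Setting ζ = 0.77: √(3.9K_p) = 3.4/(2·0.77) = 2.208, so K_p = 4.874/3.9 = 1.25.

K_p = 1.25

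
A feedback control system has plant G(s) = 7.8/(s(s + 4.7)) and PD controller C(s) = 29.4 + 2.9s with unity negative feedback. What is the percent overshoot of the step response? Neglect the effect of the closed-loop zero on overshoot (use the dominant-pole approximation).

0.141%

Forward path: (29.4 + 2.9s)·7.8/(s(s+4.7)). The closed-loop characteristic equation is s² + (4.7 + 7.8·2.9)s + 7.8·29.4 = 0.
That is s² + 27.32s + 229.3 = 0, so ω_n = 15.14 rad/s and ζ = 27.32/(2·15.14) = 0.902.
%OS = 100·exp(−πζ/√(1−ζ²)) = 0.141%.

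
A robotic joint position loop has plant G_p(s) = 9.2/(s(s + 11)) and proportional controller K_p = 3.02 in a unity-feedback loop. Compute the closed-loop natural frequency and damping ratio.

ω_n = 5.27 rad/s, ζ = 1.04

With unity feedback the closed-loop characteristic equation is s² + 11s + 3.02·9.2 = s² + 11s + 27.78 = 0.
Matching s² + 2ζω_n s + ω_n²: ω_n = √27.78 = 5.271 rad/s and 2ζω_n = 11, so ζ = 11/(2·5.271) = 1.04.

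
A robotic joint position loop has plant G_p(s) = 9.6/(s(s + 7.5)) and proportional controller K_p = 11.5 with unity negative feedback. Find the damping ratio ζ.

ζ = 0.357

1 + K_p·G_p(s) = 0 gives s² + 7.5s + 110.4 = 0.
So ω_n² = 110.4 ⇒ ω_n = 10.51 rad/s, and ζ = 7.5/(2ω_n) = 0.357.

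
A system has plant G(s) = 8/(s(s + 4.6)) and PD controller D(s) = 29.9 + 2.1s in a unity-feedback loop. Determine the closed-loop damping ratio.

Forward path: (29.9 + 2.1s)·8/(s(s+4.6)). The closed-loop characteristic equation is s² + (4.6 + 8·2.1)s + 8·29.9 = 0.
That is s² + 21.4s + 239.2 = 0, so ω_n = 15.47 rad/s and ζ = 21.4/(2·15.47) = 0.6918.

ζ = 0.692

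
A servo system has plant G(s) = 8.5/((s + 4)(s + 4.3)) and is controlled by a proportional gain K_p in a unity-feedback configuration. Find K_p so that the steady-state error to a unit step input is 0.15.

Steady-state error for a unit step on this type-0 loop is 1/(1 + K_p·G(0)).
G(0) = 0.4942. Require 1/(1 + K_p·0.4942) = 0.15, so 1 + 0.4942·K_p = 6.667.
K_p = (6.667 − 1)/0.4942 = 11.5.

K_p = 11.5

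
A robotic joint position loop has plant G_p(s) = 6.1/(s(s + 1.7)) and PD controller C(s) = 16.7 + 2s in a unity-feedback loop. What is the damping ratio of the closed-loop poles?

Forward path: (16.7 + 2s)·6.1/(s(s+1.7)). The closed-loop characteristic equation is s² + (1.7 + 6.1·2)s + 6.1·16.7 = 0.
That is s² + 13.9s + 101.9 = 0, so ω_n = 10.09 rad/s and ζ = 13.9/(2·10.09) = 0.6886.

ζ = 0.689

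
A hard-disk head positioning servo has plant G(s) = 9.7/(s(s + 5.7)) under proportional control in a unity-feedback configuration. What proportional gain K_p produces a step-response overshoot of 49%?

From %OS = 100·exp(−πζ/√(1−ζ²)) = 49%, ζ = −ln(0.49)/√(π²+ln²(0.49)) = 0.2214.
Characteristic equation s² + 5.7s + 9.7K_p = 0 gives ζ = 5.7/(2√(9.7K_p)).
Setting ζ = 0.2214: √(9.7K_p) = 5.7/(2·0.2214) = 12.87, so K_p = 165.7/9.7 = 17.1.

K_p = 17.1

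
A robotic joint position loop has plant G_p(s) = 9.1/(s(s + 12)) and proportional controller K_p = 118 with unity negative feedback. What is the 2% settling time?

Closed-loop characteristic equation: s² + 12s + 1074 = 0, so ω_n = 32.77 rad/s and ζ = 12/(2·32.77) = 0.1831.
2% settling time T_s ≈ 4/(ζω_n) = 4/6 = 0.667 s.

T_s ≈ 0.667 s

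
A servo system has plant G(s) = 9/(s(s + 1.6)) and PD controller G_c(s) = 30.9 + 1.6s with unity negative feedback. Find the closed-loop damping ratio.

ζ = 0.48

Forward path: (30.9 + 1.6s)·9/(s(s+1.6)). The closed-loop characteristic equation is s² + (1.6 + 9·1.6)s + 9·30.9 = 0.
That is s² + 16s + 278.1 = 0, so ω_n = 16.68 rad/s and ζ = 16/(2·16.68) = 0.4797.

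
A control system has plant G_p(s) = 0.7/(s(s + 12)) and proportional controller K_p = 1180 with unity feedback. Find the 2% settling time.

T_s ≈ 0.667 s

From 1 + K_pG_p(s) = 0: s² + 12s + 826 = 0 ⇒ ω_n = 28.74, ζ = 0.2088.
2% settling time T_s ≈ 4/(ζω_n) = 4/6 = 0.667 s.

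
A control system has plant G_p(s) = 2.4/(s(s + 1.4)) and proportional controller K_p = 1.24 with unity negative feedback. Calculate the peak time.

T_p = 1.99 s

Closed-loop characteristic equation: s² + 1.4s + 2.976 = 0, so ω_n = 1.725 rad/s and ζ = 1.4/(2·1.725) = 0.4058.
Damped frequency ω_d = ω_n√(1−ζ²) = 1.577 rad/s, so peak time T_p = π/ω_d = 1.99 s.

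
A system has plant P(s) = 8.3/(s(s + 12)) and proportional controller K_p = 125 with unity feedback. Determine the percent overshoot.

From 1 + K_pP(s) = 0: s² + 12s + 1038 = 0 ⇒ ω_n = 32.21, ζ = 0.1863.
%OS = 100·exp(−πζ/√(1−ζ²)) = 100·exp(−π·0.1863/√0.9653) = 55.1%.

55.1%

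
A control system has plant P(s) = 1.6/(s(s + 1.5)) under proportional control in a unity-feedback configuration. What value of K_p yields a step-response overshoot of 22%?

K_p = 1.87

From %OS = 100·exp(−πζ/√(1−ζ²)) = 22%, ζ = −ln(0.22)/√(π²+ln²(0.22)) = 0.4342.
Characteristic equation s² + 1.5s + 1.6K_p = 0 gives ζ = 1.5/(2√(1.6K_p)).
Setting ζ = 0.4342: √(1.6K_p) = 1.5/(2·0.4342) = 1.727, so K_p = 2.984/1.6 = 1.87.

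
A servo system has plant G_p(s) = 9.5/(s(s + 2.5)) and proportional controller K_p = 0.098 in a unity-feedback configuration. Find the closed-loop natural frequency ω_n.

ω_n = 0.965 rad/s

The closed-loop denominator is s(s+2.5) + 0.098·9.5 = s² + 2.5s + 0.931.
So ω_n² = 0.931 ⇒ ω_n = 0.9649 rad/s, and ζ = 2.5/(2ω_n) = 1.3.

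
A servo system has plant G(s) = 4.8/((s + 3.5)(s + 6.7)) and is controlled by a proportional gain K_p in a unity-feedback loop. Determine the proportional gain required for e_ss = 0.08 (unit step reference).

K_p = 56.2

The loop is type 0, so e_ss(step) = 1/(1 + K_pos) with K_pos = K_p·G(0).
G(0) = 0.2047. Require 1/(1 + K_p·0.2047) = 0.08, so 1 + 0.2047·K_p = 12.5.
K_p = (12.5 − 1)/0.2047 = 56.2.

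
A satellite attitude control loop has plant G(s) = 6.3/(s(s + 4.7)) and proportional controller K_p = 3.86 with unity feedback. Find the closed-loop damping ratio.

ζ = 0.477

1 + K_p·G(s) = 0 gives s² + 4.7s + 24.32 = 0.
Matching s² + 2ζω_n s + ω_n²: ω_n = √24.32 = 4.931 rad/s and 2ζω_n = 4.7, so ζ = 4.7/(2·4.931) = 0.477.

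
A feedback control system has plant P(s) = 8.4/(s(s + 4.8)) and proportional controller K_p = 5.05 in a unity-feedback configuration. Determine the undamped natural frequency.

ω_n = 6.51 rad/s

The closed-loop denominator is s(s+4.8) + 5.05·8.4 = s² + 4.8s + 42.42.
So ω_n² = 42.42 ⇒ ω_n = 6.513 rad/s, and ζ = 4.8/(2ω_n) = 0.368.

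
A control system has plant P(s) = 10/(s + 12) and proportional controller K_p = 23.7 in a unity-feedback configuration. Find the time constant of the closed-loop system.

τ = 0.00402 s

Closed-loop transfer function: T(s) = K_p·P(s)/(1 + K_p·P(s)) = 237/(s + 12 + 237) = 237/(s + 249).
Time constant τ = 1/249 = 0.00402 s.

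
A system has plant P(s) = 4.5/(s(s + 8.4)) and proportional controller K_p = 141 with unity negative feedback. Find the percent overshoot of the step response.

The closed-loop denominator s² + 8.4s + 634.5 gives ω_n = √634.5 = 25.19 and ζ = 8.4/(2ω_n) = 0.1667.
%OS = 100·exp(−πζ/√(1−ζ²)) = 100·exp(−π·0.1667/√0.9722) = 58.8%.

58.8%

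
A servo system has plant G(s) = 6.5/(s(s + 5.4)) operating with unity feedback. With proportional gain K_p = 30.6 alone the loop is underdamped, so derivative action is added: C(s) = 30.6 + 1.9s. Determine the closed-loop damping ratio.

ζ = 0.629

Forward path: (30.6 + 1.9s)·6.5/(s(s+5.4)). The closed-loop characteristic equation is s² + (5.4 + 6.5·1.9)s + 6.5·30.6 = 0.
That is s² + 17.75s + 198.9 = 0, so ω_n = 14.1 rad/s and ζ = 17.75/(2·14.1) = 0.6293.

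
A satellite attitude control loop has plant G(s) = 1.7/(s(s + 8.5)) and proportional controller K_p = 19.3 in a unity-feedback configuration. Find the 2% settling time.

T_s ≈ 0.941 s

The closed-loop denominator s² + 8.5s + 32.81 gives ω_n = √32.81 = 5.728 and ζ = 8.5/(2ω_n) = 0.742.
2% settling time T_s ≈ 4/(ζω_n) = 4/4.25 = 0.941 s.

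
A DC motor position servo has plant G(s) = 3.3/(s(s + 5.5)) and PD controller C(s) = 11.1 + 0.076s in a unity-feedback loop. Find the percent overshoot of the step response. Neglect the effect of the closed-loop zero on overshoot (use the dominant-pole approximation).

18.3%

Forward path: (11.1 + 0.076s)·3.3/(s(s+5.5)). The closed-loop characteristic equation is s² + (5.5 + 3.3·0.076)s + 3.3·11.1 = 0.
That is s² + 5.751s + 36.63 = 0, so ω_n = 6.052 rad/s and ζ = 5.751/(2·6.052) = 0.4751.
%OS = 100·exp(−πζ/√(1−ζ²)) = 18.3%.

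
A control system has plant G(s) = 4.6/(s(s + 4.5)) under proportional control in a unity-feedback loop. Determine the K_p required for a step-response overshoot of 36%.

K_p = 11.5

From %OS = 100·exp(−πζ/√(1−ζ²)) = 36%, ζ = −ln(0.36)/√(π²+ln²(0.36)) = 0.3093.
Characteristic equation s² + 4.5s + 4.6K_p = 0 gives ζ = 4.5/(2√(4.6K_p)).
Setting ζ = 0.3093: √(4.6K_p) = 4.5/(2·0.3093) = 7.275, so K_p = 52.93/4.6 = 11.5.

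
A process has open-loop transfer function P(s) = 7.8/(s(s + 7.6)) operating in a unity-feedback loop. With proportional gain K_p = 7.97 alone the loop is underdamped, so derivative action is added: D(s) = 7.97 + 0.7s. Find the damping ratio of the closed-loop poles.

ζ = 0.828

Forward path: (7.97 + 0.7s)·7.8/(s(s+7.6)). The closed-loop characteristic equation is s² + (7.6 + 7.8·0.7)s + 7.8·7.97 = 0.
That is s² + 13.06s + 62.17 = 0, so ω_n = 7.885 rad/s and ζ = 13.06/(2·7.885) = 0.8282.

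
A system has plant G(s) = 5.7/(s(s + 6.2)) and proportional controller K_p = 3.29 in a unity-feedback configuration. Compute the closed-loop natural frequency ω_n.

1 + K_p·G(s) = 0 gives s² + 6.2s + 18.75 = 0.
So ω_n² = 18.75 ⇒ ω_n = 4.33 rad/s, and ζ = 6.2/(2ω_n) = 0.716.

ω_n = 4.33 rad/s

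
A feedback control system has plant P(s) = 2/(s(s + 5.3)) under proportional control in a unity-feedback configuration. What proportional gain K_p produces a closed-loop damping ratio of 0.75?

Closed-loop characteristic equation: s² + 5.3s + K_p·2 = 0.
So ω_n = √(2K_p) and 2ζω_n = 5.3, giving ζ = 5.3/(2√(2K_p)).
Setting ζ = 0.75: √(2K_p) = 5.3/(2·0.75) = 3.533, so K_p = 12.48/2 = 6.24.

K_p = 6.24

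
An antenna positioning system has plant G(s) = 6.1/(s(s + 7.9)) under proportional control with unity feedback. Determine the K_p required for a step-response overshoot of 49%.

K_p = 52.2

From %OS = 100·exp(−πζ/√(1−ζ²)) = 49%, ζ = −ln(0.49)/√(π²+ln²(0.49)) = 0.2214.
Characteristic equation s² + 7.9s + 6.1K_p = 0 gives ζ = 7.9/(2√(6.1K_p)).
Setting ζ = 0.2214: √(6.1K_p) = 7.9/(2·0.2214) = 17.84, so K_p = 318.2/6.1 = 52.2.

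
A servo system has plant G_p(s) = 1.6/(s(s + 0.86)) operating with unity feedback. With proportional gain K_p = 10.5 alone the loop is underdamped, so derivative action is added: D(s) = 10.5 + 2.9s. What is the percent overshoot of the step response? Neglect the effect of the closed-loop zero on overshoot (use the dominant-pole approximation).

5.83%

Forward path: (10.5 + 2.9s)·1.6/(s(s+0.86)). The closed-loop characteristic equation is s² + (0.86 + 1.6·2.9)s + 1.6·10.5 = 0.
That is s² + 5.5s + 16.8 = 0, so ω_n = 4.099 rad/s and ζ = 5.5/(2·4.099) = 0.6709.
%OS = 100·exp(−πζ/√(1−ζ²)) = 5.83%.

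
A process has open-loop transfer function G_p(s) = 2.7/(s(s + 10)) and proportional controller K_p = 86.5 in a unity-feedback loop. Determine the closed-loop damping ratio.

ζ = 0.327

1 + K_p·G_p(s) = 0 gives s² + 10s + 233.6 = 0.
So ω_n² = 233.6 ⇒ ω_n = 15.28 rad/s, and ζ = 10/(2ω_n) = 0.327.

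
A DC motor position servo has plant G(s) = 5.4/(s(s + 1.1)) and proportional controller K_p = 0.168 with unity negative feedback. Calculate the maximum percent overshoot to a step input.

10.8%

Closed-loop characteristic equation: s² + 1.1s + 0.9072 = 0, so ω_n = 0.9525 rad/s and ζ = 1.1/(2·0.9525) = 0.5774.
%OS = 100·exp(−πζ/√(1−ζ²)) = 100·exp(−π·0.5774/√0.6666) = 10.8%.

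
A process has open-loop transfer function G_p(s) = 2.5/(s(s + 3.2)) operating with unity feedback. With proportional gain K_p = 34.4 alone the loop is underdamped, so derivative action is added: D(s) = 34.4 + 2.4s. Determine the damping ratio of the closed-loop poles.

ζ = 0.496

Forward path: (34.4 + 2.4s)·2.5/(s(s+3.2)). The closed-loop characteristic equation is s² + (3.2 + 2.5·2.4)s + 2.5·34.4 = 0.
That is s² + 9.2s + 86 = 0, so ω_n = 9.274 rad/s and ζ = 9.2/(2·9.274) = 0.496.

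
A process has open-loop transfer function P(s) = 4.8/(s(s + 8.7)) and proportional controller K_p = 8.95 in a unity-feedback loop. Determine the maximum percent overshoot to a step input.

6.16%

The closed-loop denominator s² + 8.7s + 42.96 gives ω_n = √42.96 = 6.554 and ζ = 8.7/(2ω_n) = 0.6637.
%OS = 100·exp(−πζ/√(1−ζ²)) = 100·exp(−π·0.6637/√0.5595) = 6.16%.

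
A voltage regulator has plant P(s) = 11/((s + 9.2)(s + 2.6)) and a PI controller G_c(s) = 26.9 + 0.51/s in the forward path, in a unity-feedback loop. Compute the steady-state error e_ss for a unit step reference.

0

The open loop G_c(s)P(s) has a pole at the origin (type 1), so the static position error constant is infinite and e_ss = 1/(1+∞) = 0.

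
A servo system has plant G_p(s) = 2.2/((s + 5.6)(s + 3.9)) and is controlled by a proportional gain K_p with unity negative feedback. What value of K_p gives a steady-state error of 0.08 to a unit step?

K_p = 114

For a type-0 loop with proportional control, e_ss = 1/(1 + K_p·G_p(0)).
G_p(0) = 0.1007. Require 1/(1 + K_p·0.1007) = 0.08, so 1 + 0.1007·K_p = 12.5.
K_p = (12.5 − 1)/0.1007 = 114.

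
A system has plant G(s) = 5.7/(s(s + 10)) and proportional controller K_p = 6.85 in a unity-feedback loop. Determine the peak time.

T_p = 0.838 s

Closed-loop characteristic equation: s² + 10s + 39.05 = 0, so ω_n = 6.249 rad/s and ζ = 10/(2·6.249) = 0.8002.
Damped frequency ω_d = ω_n√(1−ζ²) = 3.748 rad/s, so peak time T_p = π/ω_d = 0.838 s.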